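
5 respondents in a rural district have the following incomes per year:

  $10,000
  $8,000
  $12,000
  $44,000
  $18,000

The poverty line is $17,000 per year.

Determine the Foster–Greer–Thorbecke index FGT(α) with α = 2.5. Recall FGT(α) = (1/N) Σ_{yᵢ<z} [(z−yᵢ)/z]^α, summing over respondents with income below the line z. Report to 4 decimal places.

Below z: $8,000, $10,000, $12,000 (q = 3 of N = 5).
Shortfall ratios: (17000−8000)/17000 = 0.5294; (17000−10000)/17000 = 0.4118; (17000−12000)/17000 = 0.2941.
Raised to α = 2.5: 0.20393; 0.10880; 0.04691.
Sum = 0.359644; FGT(2.5) = 0.359644 / 5 = 0.0719.

0.0719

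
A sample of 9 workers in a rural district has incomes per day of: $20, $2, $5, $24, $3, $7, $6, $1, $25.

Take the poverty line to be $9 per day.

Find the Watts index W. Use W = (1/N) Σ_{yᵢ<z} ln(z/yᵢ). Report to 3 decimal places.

0.672

Incomes under z: $1, $2, $3, $5, $6, $7 (q = 6 of N = 9).
Log shortfalls: ln(9/1) = 2.1972; ln(9/2) = 1.5041; ln(9/3) = 1.0986; ln(9/5) = 0.5878; ln(9/6) = 0.4055; ln(9/7) = 0.2513.
W = 6.044480 / 9 = 0.672.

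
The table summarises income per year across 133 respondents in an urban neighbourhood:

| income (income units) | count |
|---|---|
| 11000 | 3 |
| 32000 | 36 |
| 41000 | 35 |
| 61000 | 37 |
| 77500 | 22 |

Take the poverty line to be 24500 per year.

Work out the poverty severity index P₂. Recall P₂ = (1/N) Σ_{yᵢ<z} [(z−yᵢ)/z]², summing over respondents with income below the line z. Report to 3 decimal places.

Incomes under z: 3×11000 (q = 3 of N = 133).
Normalized shortfalls: (24500−11000)/24500 = 0.5510 (×3).
Squared: 0.3036 (×3).
Sum = 0.910870; P₂ = 0.910870 / 133 = 0.007.

0.007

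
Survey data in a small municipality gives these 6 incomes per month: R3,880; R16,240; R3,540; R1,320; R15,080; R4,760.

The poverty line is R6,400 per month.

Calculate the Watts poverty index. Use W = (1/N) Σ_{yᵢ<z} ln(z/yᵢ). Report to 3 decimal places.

0.495

Below z: R1,320, R3,540, R3,880, R4,760 (q = 4 of N = 6).
Log shortfalls: ln(6400/1320) = 1.5787; ln(6400/3540) = 0.5922; ln(6400/3880) = 0.5005; ln(6400/4760) = 0.2961.
W = 2.967351 / 6 = 0.495.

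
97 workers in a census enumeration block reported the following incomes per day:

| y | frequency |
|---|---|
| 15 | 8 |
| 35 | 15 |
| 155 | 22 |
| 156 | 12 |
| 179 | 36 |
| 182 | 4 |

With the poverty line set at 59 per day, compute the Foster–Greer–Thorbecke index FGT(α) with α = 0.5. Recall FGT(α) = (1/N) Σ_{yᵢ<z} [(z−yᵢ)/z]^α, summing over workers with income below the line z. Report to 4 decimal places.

0.1699

Below the line: 8×15, 15×35 (q = 23 of N = 97).
Gap ratios (z−y)/z: (59−15)/59 = 0.7458 (×8); (59−35)/59 = 0.4068 (×15).
Raised to α = 0.5: 0.86358 (×8); 0.63779 (×15).
Sum = 16.475496; FGT(0.5) = 16.475496 / 97 = 0.1699.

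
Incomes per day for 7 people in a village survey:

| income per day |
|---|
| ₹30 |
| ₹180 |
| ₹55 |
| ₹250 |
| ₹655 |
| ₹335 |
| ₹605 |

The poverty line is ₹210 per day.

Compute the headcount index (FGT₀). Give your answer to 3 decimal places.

3 of the 7 people have income below ₹210.
H = 3/7 = 0.429.

0.429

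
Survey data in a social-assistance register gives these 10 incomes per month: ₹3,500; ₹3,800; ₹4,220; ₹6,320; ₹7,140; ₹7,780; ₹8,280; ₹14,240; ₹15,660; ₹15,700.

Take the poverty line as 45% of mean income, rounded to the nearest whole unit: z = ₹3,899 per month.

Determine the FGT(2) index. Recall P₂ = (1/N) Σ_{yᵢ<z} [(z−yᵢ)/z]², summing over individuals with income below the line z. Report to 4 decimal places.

0.0011

Below the line: ₹3,500, ₹3,800 (q = 2 of N = 10).
Gap ratios (z−y)/z: (3899−3500)/3899 = 0.1023; (3899−3800)/3899 = 0.0254.
Squared: 0.0105; 0.0006.
Sum = 0.011117; P₂ = 0.011117 / 10 = 0.0011.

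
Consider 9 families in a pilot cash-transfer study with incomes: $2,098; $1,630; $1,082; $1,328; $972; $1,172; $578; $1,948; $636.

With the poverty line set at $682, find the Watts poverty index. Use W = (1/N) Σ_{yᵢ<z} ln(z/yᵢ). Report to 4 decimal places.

Below the line: $578, $636 (q = 2 of N = 9).
ln(z/y) terms: ln(682/578) = 0.1655; ln(682/636) = 0.0698.
W = 0.235287 / 9 = 0.0261.

0.0261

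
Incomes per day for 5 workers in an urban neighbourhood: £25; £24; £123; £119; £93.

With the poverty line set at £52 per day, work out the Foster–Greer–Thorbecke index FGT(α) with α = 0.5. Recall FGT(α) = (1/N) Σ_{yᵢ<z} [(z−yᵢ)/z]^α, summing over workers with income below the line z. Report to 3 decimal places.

Below z: £24, £25 (q = 2 of N = 5).
Relative gaps: (52−24)/52 = 0.5385; (52−25)/52 = 0.5192.
Raised to α = 0.5: 0.73380; 0.72058.
Sum = 1.454376; FGT(0.5) = 1.454376 / 5 = 0.291.

0.291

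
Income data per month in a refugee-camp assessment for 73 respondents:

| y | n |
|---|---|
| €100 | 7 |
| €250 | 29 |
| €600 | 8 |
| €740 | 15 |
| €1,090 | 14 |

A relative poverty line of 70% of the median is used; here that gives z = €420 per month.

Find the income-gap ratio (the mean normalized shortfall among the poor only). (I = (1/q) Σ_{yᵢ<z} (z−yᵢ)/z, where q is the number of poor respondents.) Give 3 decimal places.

Poor units: 7×€100, 29×€250 (q = 36 of N = 73).
Relative gaps: 0.7619 (×7), 0.4048 (×29); sum = 17.071429.
I averages over the q = 36 poor units only: 17.071429 / 36 = 0.474.

0.474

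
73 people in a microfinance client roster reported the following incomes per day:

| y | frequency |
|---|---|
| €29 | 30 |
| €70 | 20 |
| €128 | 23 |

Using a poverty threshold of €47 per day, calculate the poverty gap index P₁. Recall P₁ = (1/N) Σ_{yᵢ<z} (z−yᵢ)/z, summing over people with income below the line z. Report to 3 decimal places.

0.157

Poor units: 30×€29 (q = 30 of N = 73).
Gap ratios (z−y)/z: (47−29)/47 = 0.3830 (×30).
Σ = 11.489362. Dividing by the full population N = 73 gives P₁ = 0.157.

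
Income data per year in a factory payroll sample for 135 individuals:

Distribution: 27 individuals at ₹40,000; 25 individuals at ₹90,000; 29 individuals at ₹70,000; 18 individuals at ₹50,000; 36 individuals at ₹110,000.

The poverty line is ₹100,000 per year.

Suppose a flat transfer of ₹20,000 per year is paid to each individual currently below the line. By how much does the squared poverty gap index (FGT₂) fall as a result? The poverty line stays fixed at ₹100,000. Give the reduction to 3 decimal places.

Before: below the line — 27×₹40,000, 18×₹50,000, 29×₹70,000, 25×₹90,000; squared poverty gap index (FGT₂) = 0.12652.
After the ₹20,000 transfer: below the line — 27×₹60,000, 18×₹70,000, 29×₹90,000; squared poverty gap index (FGT₂) = 0.04615.
Reduction = 0.12652 − 0.04615 = 0.080.

0.080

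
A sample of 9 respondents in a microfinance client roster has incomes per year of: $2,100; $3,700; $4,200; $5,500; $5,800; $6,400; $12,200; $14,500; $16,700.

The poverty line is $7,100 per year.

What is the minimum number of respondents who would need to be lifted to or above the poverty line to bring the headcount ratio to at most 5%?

6

Currently q = 6 of N = 9 are below the line (H = 0.667).
A headcount ratio of at most 5% allows at most ⌊0.05 × 9⌋ = 0 poor respondents.
So at least 6 − 0 = 6 must be lifted.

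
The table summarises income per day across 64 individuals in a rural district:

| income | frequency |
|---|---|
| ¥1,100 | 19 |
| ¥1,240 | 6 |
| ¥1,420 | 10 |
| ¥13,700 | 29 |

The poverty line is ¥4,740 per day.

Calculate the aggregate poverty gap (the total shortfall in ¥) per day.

¥123,360

Incomes under z: 19×¥1,100, 6×¥1,240, 10×¥1,420 (q = 35 of N = 64).
Individual gaps: 19×(4740−1100) = 69160; 6×(4740−1240) = 21000; 10×(4740−1420) = 33200.
Aggregate gap = ¥123,360.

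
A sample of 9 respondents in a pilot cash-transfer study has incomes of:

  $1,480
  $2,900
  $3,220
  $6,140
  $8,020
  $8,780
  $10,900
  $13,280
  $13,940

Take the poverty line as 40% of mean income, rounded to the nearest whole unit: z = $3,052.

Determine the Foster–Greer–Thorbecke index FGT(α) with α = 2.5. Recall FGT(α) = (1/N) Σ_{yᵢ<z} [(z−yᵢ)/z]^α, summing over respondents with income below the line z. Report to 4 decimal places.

Poor units: $1,480, $2,900 (q = 2 of N = 9).
Normalized shortfalls: (3052−1480)/3052 = 0.5151; (3052−2900)/3052 = 0.0498.
Raised to α = 2.5: 0.19040; 0.00055.
Sum = 0.190955; FGT(2.5) = 0.190955 / 9 = 0.0212.

0.0212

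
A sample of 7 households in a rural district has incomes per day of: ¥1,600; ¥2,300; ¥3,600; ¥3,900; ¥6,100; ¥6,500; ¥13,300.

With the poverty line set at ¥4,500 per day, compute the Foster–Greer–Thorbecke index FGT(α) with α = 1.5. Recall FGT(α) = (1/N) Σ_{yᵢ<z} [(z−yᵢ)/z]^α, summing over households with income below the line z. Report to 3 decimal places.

Below z: ¥1,600, ¥2,300, ¥3,600, ¥3,900 (q = 4 of N = 7).
Normalized shortfalls: (4500−1600)/4500 = 0.6444; (4500−2300)/4500 = 0.4889; (4500−3600)/4500 = 0.2000; (4500−3900)/4500 = 0.1333.
Raised to α = 1.5: 0.51734; 0.34183; 0.08944; 0.04869.
Sum = 0.997306; FGT(1.5) = 0.997306 / 7 = 0.142.

0.142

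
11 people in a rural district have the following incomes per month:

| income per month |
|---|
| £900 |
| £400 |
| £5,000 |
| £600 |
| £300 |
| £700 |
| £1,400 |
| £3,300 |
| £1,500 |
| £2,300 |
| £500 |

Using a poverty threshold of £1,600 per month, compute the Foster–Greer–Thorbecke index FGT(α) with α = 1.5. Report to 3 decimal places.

Poor units: £300, £400, £500, £600, £700, £900, £1,400, £1,500 (q = 8 of N = 11).
Normalized shortfalls: (1600−300)/1600 = 0.8125; (1600−400)/1600 = 0.7500; (1600−500)/1600 = 0.6875; (1600−600)/1600 = 0.6250; (1600−700)/1600 = 0.5625; (1600−900)/1600 = 0.4375; (1600−1400)/1600 = 0.1250; (1600−1500)/1600 = 0.0625.
Raised to α = 1.5: 0.73238; 0.64952; 0.57004; 0.49411; 0.42188; 0.28938; 0.04419; 0.01562.
Sum = 3.217121; FGT(1.5) = 3.217121 / 11 = 0.292.

0.292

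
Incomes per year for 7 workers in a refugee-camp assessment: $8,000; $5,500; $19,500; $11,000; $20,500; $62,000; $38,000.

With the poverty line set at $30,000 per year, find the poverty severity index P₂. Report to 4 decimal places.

Poor units: $5,500, $8,000, $11,000, $19,500, $20,500 (q = 5 of N = 7).
Gap ratios (z−y)/z: (30000−5500)/30000 = 0.8167; (30000−8000)/30000 = 0.7333; (30000−11000)/30000 = 0.6333; (30000−19500)/30000 = 0.3500; (30000−20500)/30000 = 0.3167.
Squared: 0.6669; 0.5378; 0.4011; 0.1225; 0.1003.
Sum = 1.828611; P₂ = 1.828611 / 7 = 0.2612.

0.2612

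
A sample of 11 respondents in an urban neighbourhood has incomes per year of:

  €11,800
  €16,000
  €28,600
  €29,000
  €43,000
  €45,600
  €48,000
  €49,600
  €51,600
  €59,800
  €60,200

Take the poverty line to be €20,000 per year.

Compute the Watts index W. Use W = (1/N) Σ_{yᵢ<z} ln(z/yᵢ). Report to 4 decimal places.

Incomes under z: €11,800, €16,000 (q = 2 of N = 11).
Log gaps: ln(20000/11800) = 0.5276; ln(20000/16000) = 0.2231.
W = 0.750776 / 11 = 0.0683.

0.0683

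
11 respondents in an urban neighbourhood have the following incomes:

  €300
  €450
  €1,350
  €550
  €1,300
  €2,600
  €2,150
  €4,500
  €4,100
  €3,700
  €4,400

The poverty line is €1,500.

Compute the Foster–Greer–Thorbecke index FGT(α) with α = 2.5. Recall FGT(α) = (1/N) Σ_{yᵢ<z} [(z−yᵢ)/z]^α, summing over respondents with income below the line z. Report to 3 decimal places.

0.119

Incomes under z: €300, €450, €550, €1,300, €1,350 (q = 5 of N = 11).
Shortfall ratios: (1500−300)/1500 = 0.8000; (1500−450)/1500 = 0.7000; (1500−550)/1500 = 0.6333; (1500−1300)/1500 = 0.1333; (1500−1350)/1500 = 0.1000.
Raised to α = 2.5: 0.57243; 0.40996; 0.31921; 0.00649; 0.00316.
Sum = 1.311264; FGT(2.5) = 1.311264 / 11 = 0.119.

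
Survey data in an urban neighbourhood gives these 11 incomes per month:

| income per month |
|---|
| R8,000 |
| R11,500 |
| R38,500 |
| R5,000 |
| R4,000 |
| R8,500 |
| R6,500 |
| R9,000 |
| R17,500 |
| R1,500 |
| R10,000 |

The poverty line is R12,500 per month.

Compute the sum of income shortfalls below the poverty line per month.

R48,500

Below z: R1,500, R4,000, R5,000, R6,500, R8,000, R8,500, R9,000, R10,000, R11,500 (q = 9 of N = 11).
Individual gaps: 12500−1500 = 11000; 12500−4000 = 8500; 12500−5000 = 7500; 12500−6500 = 6000; 12500−8000 = 4500; 12500−8500 = 4000; 12500−9000 = 3500; 12500−10000 = 2500; 12500−11500 = 1000.
Aggregate gap = R48,500.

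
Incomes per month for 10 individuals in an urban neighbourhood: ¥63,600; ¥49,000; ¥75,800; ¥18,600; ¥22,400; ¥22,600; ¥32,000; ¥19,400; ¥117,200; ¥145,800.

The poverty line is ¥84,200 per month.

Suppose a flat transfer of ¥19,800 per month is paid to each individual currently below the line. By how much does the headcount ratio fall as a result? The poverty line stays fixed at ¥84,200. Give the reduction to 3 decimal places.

Before: below the line — ¥18,600, ¥19,400, ¥22,400, ¥22,600, ¥32,000, ¥49,000, ¥63,600, ¥75,800; headcount ratio = 0.80000.
After the ¥19,800 transfer: below the line — ¥38,400, ¥39,200, ¥42,200, ¥42,400, ¥51,800, ¥68,800, ¥83,400; headcount ratio = 0.70000.
Reduction = 0.80000 − 0.70000 = 0.100.

0.100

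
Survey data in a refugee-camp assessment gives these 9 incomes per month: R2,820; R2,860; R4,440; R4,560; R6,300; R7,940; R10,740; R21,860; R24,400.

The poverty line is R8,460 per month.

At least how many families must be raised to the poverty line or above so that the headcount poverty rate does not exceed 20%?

6 of the 9 families are poor, so H = 6/9 = 0.667.
A headcount ratio of at most 20% allows at most ⌊0.20 × 9⌋ = 1 poor families.
So at least 6 − 1 = 5 must be lifted.

5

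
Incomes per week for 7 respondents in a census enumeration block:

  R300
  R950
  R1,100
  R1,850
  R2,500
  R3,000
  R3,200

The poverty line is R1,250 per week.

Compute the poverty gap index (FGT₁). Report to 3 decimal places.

0.160

Incomes under z: R300, R950, R1,100 (q = 3 of N = 7).
Relative gaps: (1250−300)/1250 = 0.7600; (1250−950)/1250 = 0.2400; (1250−1100)/1250 = 0.1200.
Sum of shortfalls = 1.120000; P₁ averages over all N: 1.120000 / 7 = 0.160.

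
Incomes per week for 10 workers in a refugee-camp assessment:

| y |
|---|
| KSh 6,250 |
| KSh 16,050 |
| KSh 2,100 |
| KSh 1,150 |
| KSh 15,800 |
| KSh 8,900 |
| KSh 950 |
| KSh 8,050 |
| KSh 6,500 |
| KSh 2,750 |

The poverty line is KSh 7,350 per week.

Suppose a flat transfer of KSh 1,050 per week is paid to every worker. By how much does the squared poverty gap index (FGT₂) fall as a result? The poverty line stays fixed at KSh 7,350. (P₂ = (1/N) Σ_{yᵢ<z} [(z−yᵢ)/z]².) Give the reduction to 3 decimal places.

0.083

Before: below the line — KSh 950, KSh 1,150, KSh 2,100, KSh 2,750, KSh 6,250, KSh 6,500; squared poverty gap index (FGT₂) = 0.24074.
After the KSh 1,050 transfer: below the line — KSh 2,000, KSh 2,200, KSh 3,150, KSh 3,800, KSh 7,300; squared poverty gap index (FGT₂) = 0.15806.
Reduction = 0.24074 − 0.15806 = 0.083.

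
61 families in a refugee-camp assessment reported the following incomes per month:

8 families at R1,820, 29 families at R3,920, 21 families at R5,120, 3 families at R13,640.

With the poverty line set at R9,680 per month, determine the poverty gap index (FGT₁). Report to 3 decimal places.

0.552

Incomes under z: 8×R1,820, 29×R3,920, 21×R5,120 (q = 58 of N = 61).
Gap ratios (z−y)/z: (9680−1820)/9680 = 0.8120 (×8); (9680−3920)/9680 = 0.5950 (×29); (9680−5120)/9680 = 0.4711 (×21).
Sum of shortfalls = 33.644628; P₁ averages over all N: 33.644628 / 61 = 0.552.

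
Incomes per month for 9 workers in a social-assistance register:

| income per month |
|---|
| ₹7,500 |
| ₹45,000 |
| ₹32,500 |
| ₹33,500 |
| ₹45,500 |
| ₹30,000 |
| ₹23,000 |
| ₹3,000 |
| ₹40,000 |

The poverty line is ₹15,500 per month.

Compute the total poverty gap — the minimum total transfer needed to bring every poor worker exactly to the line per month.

₹20,500

Below the line: ₹3,000, ₹7,500 (q = 2 of N = 9).
Individual gaps: 15500−3000 = 12500; 15500−7500 = 8000.
Aggregate gap = ₹20,500.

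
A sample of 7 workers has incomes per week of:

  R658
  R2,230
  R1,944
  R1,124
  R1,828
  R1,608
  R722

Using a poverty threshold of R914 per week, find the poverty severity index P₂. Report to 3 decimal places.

0.018

Incomes under z: R658, R722 (q = 2 of N = 7).
Normalized shortfalls: (914−658)/914 = 0.2801; (914−722)/914 = 0.2101.
Squared: 0.0784; 0.0441.
Sum = 0.122577; P₂ = 0.122577 / 7 = 0.018.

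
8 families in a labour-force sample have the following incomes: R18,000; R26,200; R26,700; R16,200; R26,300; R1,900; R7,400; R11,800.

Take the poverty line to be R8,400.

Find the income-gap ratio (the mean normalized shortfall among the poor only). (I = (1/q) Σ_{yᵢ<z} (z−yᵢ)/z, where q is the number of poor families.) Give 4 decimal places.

0.4464

Below the line: R1,900, R7,400 (q = 2 of N = 8).
Shortfall ratios (z−y)/z: 0.7738, 0.1190; sum = 0.892857.
I averages over the q = 2 poor units only: 0.892857 / 2 = 0.4464.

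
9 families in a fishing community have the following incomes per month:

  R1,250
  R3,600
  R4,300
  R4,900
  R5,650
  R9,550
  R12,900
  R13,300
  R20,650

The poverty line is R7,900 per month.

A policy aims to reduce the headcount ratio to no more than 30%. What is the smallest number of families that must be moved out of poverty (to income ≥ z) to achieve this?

5 of the 9 families are poor, so H = 5/9 = 0.556.
A headcount ratio of at most 30% allows at most ⌊0.30 × 9⌋ = 2 poor families.
So at least 5 − 2 = 3 must be lifted.

3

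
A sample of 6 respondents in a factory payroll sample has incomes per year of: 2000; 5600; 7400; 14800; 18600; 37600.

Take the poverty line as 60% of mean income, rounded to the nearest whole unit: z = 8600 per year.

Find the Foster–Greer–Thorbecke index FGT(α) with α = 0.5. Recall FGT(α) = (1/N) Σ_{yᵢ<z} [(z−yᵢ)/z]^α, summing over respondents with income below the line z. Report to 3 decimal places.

0.307

Below z: 2000, 5600, 7400 (q = 3 of N = 6).
Normalized shortfalls: (8600−2000)/8600 = 0.7674; (8600−5600)/8600 = 0.3488; (8600−7400)/8600 = 0.1395.
Raised to α = 0.5: 0.87604; 0.59062; 0.37354.
Sum = 1.840206; FGT(0.5) = 1.840206 / 6 = 0.307.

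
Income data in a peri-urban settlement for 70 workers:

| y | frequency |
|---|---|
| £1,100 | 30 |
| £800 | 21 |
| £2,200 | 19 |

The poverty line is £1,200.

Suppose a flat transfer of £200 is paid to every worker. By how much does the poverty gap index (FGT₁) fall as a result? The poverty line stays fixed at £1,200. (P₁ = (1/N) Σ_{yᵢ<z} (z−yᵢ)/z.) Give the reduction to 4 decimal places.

Before: below the line — 21×£800, 30×£1,100; poverty gap index (FGT₁) = 0.135714.
After the £200 transfer: below the line — 21×£1,000; poverty gap index (FGT₁) = 0.050000.
Reduction = 0.135714 − 0.050000 = 0.0857.

0.0857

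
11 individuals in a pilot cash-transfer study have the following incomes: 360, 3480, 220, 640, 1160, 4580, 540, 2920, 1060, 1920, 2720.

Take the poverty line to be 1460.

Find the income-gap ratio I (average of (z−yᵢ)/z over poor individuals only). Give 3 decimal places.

Poor units: 220, 360, 540, 640, 1060, 1160 (q = 6 of N = 11).
Shortfall ratios (z−y)/z: 0.8493, 0.7534, 0.6301, 0.5616, 0.2740, 0.2055; sum = 3.273973.
The income-gap ratio divides by q (the poor only): 3.273973 / 6 = 0.546.

0.546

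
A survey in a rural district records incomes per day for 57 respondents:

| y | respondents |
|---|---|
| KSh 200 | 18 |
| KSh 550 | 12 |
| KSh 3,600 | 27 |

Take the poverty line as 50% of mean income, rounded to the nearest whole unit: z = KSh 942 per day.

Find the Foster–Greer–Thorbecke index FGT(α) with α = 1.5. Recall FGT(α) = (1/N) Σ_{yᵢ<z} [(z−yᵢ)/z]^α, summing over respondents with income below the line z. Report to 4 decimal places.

0.2773

Below the line: 18×KSh 200, 12×KSh 550 (q = 30 of N = 57).
Gap ratios (z−y)/z: (942−200)/942 = 0.7877 (×18); (942−550)/942 = 0.4161 (×12).
Raised to α = 1.5: 0.69908 (×18); 0.26844 (×12).
Sum = 15.804837; FGT(1.5) = 15.804837 / 57 = 0.2773.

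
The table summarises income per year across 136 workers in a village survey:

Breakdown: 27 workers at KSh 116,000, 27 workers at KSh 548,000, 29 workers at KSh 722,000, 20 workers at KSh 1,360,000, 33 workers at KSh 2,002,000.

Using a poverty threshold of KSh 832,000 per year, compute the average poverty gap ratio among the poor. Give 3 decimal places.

Poor units: 27×KSh 116,000, 27×KSh 548,000, 29×KSh 722,000 (q = 83 of N = 136).
Shortfall ratios (z−y)/z: 0.8606 (×27), 0.3413 (×27), 0.1322 (×29); sum = 36.286058.
The income-gap ratio divides by q (the poor only): 36.286058 / 83 = 0.437.

0.437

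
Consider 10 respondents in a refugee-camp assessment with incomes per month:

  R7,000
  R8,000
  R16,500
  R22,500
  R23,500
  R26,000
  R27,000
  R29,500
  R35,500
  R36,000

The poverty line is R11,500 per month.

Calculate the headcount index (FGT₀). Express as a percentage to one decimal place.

2 of the 10 respondents have income below R11,500.
H = 2/10 = 20.0%.

20.0%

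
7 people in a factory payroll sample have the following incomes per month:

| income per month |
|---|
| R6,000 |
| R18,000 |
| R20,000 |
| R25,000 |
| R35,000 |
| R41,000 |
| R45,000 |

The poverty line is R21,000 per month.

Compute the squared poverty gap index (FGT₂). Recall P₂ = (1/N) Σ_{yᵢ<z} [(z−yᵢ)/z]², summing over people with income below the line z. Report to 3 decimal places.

Below the line: R6,000, R18,000, R20,000 (q = 3 of N = 7).
Gap ratios (z−y)/z: (21000−6000)/21000 = 0.7143; (21000−18000)/21000 = 0.1429; (21000−20000)/21000 = 0.0476.
Squared: 0.5102; 0.0204; 0.0023.
Sum = 0.532880; P₂ = 0.532880 / 7 = 0.076.

0.076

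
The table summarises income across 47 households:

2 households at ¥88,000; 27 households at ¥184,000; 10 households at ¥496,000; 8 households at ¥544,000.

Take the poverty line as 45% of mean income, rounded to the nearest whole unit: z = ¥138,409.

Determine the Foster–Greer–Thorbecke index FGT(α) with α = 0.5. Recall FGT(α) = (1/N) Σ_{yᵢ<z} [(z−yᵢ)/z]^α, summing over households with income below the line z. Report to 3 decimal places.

Incomes under z: 2×¥88,000 (q = 2 of N = 47).
Relative gaps: (138409−88000)/138409 = 0.3642 (×2).
Raised to α = 0.5: 0.60349 (×2).
Sum = 1.206985; FGT(0.5) = 1.206985 / 47 = 0.026.

0.026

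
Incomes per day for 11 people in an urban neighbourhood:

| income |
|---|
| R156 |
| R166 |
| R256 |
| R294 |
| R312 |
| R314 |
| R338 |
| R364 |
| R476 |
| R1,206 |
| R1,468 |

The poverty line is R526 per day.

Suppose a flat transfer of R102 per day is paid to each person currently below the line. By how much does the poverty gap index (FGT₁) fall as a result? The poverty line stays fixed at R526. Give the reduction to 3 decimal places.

0.150

Before: below the line — R156, R166, R256, R294, R312, R314, R338, R364, R476; poverty gap index (FGT₁) = 0.35569.
After the R102 transfer: below the line — R258, R268, R358, R396, R414, R416, R440, R466; poverty gap index (FGT₁) = 0.20601.
Reduction = 0.35569 − 0.20601 = 0.150.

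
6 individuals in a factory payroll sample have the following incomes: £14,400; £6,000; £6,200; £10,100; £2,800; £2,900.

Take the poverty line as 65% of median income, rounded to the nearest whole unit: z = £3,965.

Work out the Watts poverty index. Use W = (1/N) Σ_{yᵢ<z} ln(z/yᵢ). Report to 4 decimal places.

0.1101

Poor units: £2,800, £2,900 (q = 2 of N = 6).
Log gaps: ln(3965/2800) = 0.3479; ln(3965/2900) = 0.3128.
W = 0.660682 / 6 = 0.1101.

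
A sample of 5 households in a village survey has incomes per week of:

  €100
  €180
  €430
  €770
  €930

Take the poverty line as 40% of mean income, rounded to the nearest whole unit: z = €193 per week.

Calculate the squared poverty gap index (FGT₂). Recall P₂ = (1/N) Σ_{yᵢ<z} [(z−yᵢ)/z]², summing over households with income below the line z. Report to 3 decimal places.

0.047

Below z: €100, €180 (q = 2 of N = 5).
Relative gaps: (193−100)/193 = 0.4819; (193−180)/193 = 0.0674.
Squared: 0.2322; 0.0045.
Sum = 0.236731; P₂ = 0.236731 / 5 = 0.047.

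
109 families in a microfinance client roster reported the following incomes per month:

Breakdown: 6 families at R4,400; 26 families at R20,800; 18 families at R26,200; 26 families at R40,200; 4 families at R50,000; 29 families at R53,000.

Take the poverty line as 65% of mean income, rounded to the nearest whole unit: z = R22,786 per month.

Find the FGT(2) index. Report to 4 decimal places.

Incomes under z: 6×R4,400, 26×R20,800 (q = 32 of N = 109).
Relative gaps: (22786−4400)/22786 = 0.8069 (×6); (22786−20800)/22786 = 0.0872 (×26).
Squared: 0.6511 (×6); 0.0076 (×26).
Sum = 4.104029; P₂ = 4.104029 / 109 = 0.0377.

0.0377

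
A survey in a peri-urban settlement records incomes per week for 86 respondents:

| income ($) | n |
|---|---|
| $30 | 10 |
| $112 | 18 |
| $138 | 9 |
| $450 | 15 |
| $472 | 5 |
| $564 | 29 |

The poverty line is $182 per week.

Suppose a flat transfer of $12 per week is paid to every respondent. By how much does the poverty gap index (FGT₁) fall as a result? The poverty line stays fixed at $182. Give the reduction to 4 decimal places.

Before: below the line — 10×$30, 18×$112, 9×$138; poverty gap index (FGT₁) = 0.202913.
After the $12 transfer: below the line — 10×$42, 18×$124, 9×$150; poverty gap index (FGT₁) = 0.174546.
Reduction = 0.202913 − 0.174546 = 0.0284.

0.0284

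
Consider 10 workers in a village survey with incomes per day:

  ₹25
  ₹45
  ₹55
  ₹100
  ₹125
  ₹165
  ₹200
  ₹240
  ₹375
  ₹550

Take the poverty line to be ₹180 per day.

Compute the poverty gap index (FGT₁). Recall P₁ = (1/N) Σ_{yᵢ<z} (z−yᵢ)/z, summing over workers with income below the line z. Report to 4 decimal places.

Poor units: ₹25, ₹45, ₹55, ₹100, ₹125, ₹165 (q = 6 of N = 10).
Shortfall ratios: (180−25)/180 = 0.8611; (180−45)/180 = 0.7500; (180−55)/180 = 0.6944; (180−100)/180 = 0.4444; (180−125)/180 = 0.3056; (180−165)/180 = 0.0833.
Sum of shortfalls = 3.138889; P₁ averages over all N: 3.138889 / 10 = 0.3139.

0.3139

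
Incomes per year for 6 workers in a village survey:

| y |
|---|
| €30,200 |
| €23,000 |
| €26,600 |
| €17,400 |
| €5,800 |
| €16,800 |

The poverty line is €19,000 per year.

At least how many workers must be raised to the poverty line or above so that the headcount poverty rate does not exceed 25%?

3 of the 6 workers are poor, so H = 3/6 = 0.500.
A headcount ratio of at most 25% allows at most ⌊0.25 × 6⌋ = 1 poor workers.
So at least 3 − 1 = 2 must be lifted.

2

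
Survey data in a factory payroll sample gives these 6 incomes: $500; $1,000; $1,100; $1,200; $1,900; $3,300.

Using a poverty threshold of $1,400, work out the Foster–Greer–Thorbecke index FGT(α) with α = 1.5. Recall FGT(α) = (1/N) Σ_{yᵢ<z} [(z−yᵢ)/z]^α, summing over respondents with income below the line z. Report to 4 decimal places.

Below the line: $500, $1,000, $1,100, $1,200 (q = 4 of N = 6).
Gap ratios (z−y)/z: (1400−500)/1400 = 0.6429; (1400−1000)/1400 = 0.2857; (1400−1100)/1400 = 0.2143; (1400−1200)/1400 = 0.1429.
Raised to α = 1.5: 0.51543; 0.15272; 0.09920; 0.05399.
Sum = 0.821343; FGT(1.5) = 0.821343 / 6 = 0.1369.

0.1369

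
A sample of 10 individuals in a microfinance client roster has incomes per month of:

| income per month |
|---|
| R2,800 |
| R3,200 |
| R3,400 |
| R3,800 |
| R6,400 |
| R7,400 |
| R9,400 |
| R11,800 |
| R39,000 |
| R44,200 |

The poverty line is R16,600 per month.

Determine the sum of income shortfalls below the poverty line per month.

R84,600

Below z: R2,800, R3,200, R3,400, R3,800, R6,400, R7,400, R9,400, R11,800 (q = 8 of N = 10).
Individual gaps: 16600−2800 = 13800; 16600−3200 = 13400; 16600−3400 = 13200; 16600−3800 = 12800; 16600−6400 = 10200; 16600−7400 = 9200; 16600−9400 = 7200; 16600−11800 = 4800.
Aggregate gap = R84,600.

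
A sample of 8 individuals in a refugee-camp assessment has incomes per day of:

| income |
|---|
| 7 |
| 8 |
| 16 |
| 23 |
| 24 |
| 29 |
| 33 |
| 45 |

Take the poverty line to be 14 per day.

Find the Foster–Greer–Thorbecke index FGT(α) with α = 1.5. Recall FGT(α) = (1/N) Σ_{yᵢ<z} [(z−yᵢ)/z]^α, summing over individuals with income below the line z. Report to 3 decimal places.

Incomes under z: 7, 8 (q = 2 of N = 8).
Normalized shortfalls: (14−7)/14 = 0.5000; (14−8)/14 = 0.4286.
Raised to α = 1.5: 0.35355; 0.28057.
Sum = 0.634119; FGT(1.5) = 0.634119 / 8 = 0.079.

0.079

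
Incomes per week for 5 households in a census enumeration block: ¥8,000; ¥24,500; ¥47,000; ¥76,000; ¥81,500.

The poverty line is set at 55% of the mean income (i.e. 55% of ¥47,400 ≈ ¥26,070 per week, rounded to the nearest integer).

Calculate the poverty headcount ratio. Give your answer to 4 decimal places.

2 of the 5 households have income below ¥26,070.
H = 2/5 = 0.4000.

0.4000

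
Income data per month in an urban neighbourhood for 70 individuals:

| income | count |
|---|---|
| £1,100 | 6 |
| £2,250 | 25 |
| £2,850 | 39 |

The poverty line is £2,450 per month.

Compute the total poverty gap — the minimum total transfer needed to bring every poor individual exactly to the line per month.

£13,100

Incomes under z: 6×£1,100, 25×£2,250 (q = 31 of N = 70).
Individual gaps: 6×(2450−1100) = 8100; 25×(2450−2250) = 5000.
Aggregate gap = £13,100.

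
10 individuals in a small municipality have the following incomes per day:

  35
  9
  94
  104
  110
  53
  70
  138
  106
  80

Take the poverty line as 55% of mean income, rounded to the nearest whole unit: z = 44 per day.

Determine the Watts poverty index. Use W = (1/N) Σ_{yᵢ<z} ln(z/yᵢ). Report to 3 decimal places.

Incomes under z: 9, 35 (q = 2 of N = 10).
Log shortfalls: ln(44/9) = 1.5870; ln(44/35) = 0.2288.
W = 1.815807 / 10 = 0.182.

0.182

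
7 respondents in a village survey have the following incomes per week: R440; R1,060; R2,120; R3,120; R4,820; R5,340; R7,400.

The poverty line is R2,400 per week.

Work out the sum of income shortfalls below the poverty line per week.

Below the line: R440, R1,060, R2,120 (q = 3 of N = 7).
Individual gaps: 2400−440 = 1960; 2400−1060 = 1340; 2400−2120 = 280.
Aggregate gap = R3,580.

R3,580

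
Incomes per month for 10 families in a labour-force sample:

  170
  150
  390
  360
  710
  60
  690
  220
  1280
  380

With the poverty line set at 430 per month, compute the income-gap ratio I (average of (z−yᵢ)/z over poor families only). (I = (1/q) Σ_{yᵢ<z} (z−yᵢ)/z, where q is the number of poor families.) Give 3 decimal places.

Incomes under z: 60, 150, 170, 220, 360, 380, 390 (q = 7 of N = 10).
Shortfall ratios (z−y)/z: 0.8605, 0.6512, 0.6047, 0.4884, 0.1628, 0.1163, 0.0930; sum = 2.976744.
I averages over the q = 7 poor units only: 2.976744 / 7 = 0.425.

0.425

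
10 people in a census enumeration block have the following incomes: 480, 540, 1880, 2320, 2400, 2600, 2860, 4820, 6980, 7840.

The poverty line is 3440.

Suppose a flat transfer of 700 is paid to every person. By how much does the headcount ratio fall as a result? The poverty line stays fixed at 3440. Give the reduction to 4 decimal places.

0.1000

Before: below the line — 480, 540, 1880, 2320, 2400, 2600, 2860; headcount ratio = 0.700000.
After the 700 transfer: below the line — 1180, 1240, 2580, 3020, 3100, 3300; headcount ratio = 0.600000.
Reduction = 0.700000 − 0.600000 = 0.1000.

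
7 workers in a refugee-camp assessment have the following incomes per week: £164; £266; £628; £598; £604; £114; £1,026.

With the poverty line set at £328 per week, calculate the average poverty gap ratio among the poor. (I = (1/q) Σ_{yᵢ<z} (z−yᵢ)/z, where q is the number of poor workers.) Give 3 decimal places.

0.447

Poor units: £114, £164, £266 (q = 3 of N = 7).
Relative gaps: 0.6524, 0.5000, 0.1890; sum = 1.341463.
The income-gap ratio divides by q (the poor only): 1.341463 / 3 = 0.447.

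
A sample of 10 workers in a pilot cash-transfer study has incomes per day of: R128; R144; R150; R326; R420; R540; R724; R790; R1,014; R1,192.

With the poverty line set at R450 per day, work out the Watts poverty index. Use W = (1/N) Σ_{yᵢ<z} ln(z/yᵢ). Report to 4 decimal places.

Below z: R128, R144, R150, R326, R420 (q = 5 of N = 10).
ln(z/y) terms: ln(450/128) = 1.2572; ln(450/144) = 1.1394; ln(450/150) = 1.0986; ln(450/326) = 0.3224; ln(450/420) = 0.0690.
W = 3.886607 / 10 = 0.3887.

0.3887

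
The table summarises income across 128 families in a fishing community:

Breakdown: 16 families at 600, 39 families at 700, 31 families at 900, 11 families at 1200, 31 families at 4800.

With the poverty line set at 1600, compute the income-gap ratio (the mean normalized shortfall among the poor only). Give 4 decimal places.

0.4974

Below the line: 16×600, 39×700, 31×900, 11×1200 (q = 97 of N = 128).
Shortfall ratios (z−y)/z: 0.6250 (×16), 0.5625 (×39), 0.4375 (×31), 0.2500 (×11); sum = 48.250000.
I averages over the q = 97 poor units only: 48.250000 / 97 = 0.4974.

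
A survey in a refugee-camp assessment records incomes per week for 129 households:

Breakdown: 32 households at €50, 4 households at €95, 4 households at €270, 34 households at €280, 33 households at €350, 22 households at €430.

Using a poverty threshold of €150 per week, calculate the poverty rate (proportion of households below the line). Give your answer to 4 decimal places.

0.2791

36 of the 129 households have income below €150.
H = 36/129 = 0.2791.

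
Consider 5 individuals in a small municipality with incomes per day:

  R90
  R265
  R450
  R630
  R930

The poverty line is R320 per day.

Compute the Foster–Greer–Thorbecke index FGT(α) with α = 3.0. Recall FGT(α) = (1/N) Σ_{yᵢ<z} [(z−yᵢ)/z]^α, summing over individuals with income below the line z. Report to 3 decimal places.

0.075

Below the line: R90, R265 (q = 2 of N = 5).
Gap ratios (z−y)/z: (320−90)/320 = 0.7188; (320−265)/320 = 0.1719.
Raised to α = 3.0: 0.37131; 0.00508.
Sum = 0.376385; FGT(3.0) = 0.376385 / 5 = 0.075.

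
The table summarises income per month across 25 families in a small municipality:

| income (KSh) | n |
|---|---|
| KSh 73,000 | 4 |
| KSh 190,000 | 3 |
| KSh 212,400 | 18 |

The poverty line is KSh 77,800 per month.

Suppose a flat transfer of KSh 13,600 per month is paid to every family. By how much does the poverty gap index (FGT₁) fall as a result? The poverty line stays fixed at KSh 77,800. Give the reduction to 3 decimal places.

Before: below the line — 4×KSh 73,000; poverty gap index (FGT₁) = 0.00987.
After the KSh 13,600 transfer: below the line — none; poverty gap index (FGT₁) = 0.00000.
Reduction = 0.00987 − 0.00000 = 0.010.

0.010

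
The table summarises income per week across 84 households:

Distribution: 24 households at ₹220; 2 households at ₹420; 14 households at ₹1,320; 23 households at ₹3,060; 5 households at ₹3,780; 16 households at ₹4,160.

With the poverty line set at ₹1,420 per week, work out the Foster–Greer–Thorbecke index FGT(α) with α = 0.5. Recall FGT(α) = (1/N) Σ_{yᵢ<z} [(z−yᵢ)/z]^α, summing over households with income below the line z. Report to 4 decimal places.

0.3269

Poor units: 24×₹220, 2×₹420, 14×₹1,320 (q = 40 of N = 84).
Gap ratios (z−y)/z: (1420−220)/1420 = 0.8451 (×24); (1420−420)/1420 = 0.7042 (×2); (1420−1320)/1420 = 0.0704 (×14).
Raised to α = 0.5: 0.91928 (×24); 0.83918 (×2); 0.26537 (×14).
Sum = 27.456228; FGT(0.5) = 27.456228 / 84 = 0.3269.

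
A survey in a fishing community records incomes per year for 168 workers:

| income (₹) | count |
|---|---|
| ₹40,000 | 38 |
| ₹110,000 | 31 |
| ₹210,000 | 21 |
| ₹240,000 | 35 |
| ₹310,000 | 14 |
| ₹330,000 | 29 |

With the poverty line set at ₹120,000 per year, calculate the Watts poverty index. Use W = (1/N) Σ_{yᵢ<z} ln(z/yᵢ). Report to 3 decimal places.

Poor units: 38×₹40,000, 31×₹110,000 (q = 69 of N = 168).
Log gaps: ln(120000/40000) = 1.0986 (×38); ln(120000/110000) = 0.0870 (×31).
W = 44.444620 / 168 = 0.265.

0.265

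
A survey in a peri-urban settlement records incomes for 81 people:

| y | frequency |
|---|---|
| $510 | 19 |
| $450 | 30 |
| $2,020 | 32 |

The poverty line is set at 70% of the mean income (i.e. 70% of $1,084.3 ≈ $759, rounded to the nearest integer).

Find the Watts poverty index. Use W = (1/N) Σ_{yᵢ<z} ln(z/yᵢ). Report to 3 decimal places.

0.287

Incomes under z: 30×$450, 19×$510 (q = 49 of N = 81).
Log gaps: ln(759/450) = 0.5228 (×30); ln(759/510) = 0.3976 (×19).
W = 23.236856 / 81 = 0.287.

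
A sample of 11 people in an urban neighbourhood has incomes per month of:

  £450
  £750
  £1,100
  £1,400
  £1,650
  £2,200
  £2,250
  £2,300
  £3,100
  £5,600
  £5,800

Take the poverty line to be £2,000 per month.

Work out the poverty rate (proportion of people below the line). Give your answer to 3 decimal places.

0.455

5 of the 11 people have income below £2,000.
H = 5/11 = 0.455.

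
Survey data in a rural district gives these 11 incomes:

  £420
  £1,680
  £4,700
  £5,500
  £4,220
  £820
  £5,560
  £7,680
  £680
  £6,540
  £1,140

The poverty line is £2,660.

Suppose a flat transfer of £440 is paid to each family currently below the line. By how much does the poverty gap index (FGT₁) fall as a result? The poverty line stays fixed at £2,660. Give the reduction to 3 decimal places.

Before: below the line — £420, £680, £820, £1,140, £1,680; poverty gap index (FGT₁) = 0.29255.
After the £440 transfer: below the line — £860, £1,120, £1,260, £1,580, £2,120; poverty gap index (FGT₁) = 0.21736.
Reduction = 0.29255 − 0.21736 = 0.075.

0.075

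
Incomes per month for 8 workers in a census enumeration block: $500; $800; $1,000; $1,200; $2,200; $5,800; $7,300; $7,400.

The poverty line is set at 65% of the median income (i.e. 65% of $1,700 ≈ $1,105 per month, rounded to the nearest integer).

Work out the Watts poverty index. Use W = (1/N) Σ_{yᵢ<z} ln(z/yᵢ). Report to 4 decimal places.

Poor units: $500, $800, $1,000 (q = 3 of N = 8).
Log gaps: ln(1105/500) = 0.7930; ln(1105/800) = 0.3230; ln(1105/1000) = 0.0998.
W = 1.215827 / 8 = 0.1520.

0.1520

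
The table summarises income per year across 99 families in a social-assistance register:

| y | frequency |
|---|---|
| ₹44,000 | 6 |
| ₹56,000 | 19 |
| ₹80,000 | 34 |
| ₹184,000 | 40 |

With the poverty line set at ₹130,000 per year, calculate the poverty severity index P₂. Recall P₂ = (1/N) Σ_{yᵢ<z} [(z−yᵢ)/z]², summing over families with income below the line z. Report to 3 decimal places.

Below the line: 6×₹44,000, 19×₹56,000, 34×₹80,000 (q = 59 of N = 99).
Normalized shortfalls: (130000−44000)/130000 = 0.6615 (×6); (130000−56000)/130000 = 0.5692 (×19); (130000−80000)/130000 = 0.3846 (×34).
Squared: 0.4376 (×6); 0.3240 (×19); 0.1479 (×34).
Sum = 13.811834; P₂ = 13.811834 / 99 = 0.140.

0.140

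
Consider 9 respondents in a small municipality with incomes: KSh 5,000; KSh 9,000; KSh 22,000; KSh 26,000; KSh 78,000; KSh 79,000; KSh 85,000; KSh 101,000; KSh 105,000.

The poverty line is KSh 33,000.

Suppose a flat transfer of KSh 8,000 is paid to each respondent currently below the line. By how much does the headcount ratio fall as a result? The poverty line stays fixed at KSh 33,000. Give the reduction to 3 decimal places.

Before: below the line — KSh 5,000, KSh 9,000, KSh 22,000, KSh 26,000; headcount ratio = 0.44444.
After the KSh 8,000 transfer: below the line — KSh 13,000, KSh 17,000, KSh 30,000; headcount ratio = 0.33333.
Reduction = 0.44444 − 0.33333 = 0.111.

0.111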